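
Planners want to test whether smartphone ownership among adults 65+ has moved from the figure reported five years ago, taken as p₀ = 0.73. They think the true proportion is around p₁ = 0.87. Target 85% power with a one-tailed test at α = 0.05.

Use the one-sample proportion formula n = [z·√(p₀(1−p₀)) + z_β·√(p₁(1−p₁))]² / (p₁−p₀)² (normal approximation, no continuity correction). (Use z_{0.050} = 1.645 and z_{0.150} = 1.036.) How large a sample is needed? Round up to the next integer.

n = 60

n = [z_α·√(p₀q₀) + z_β·√(p₁q₁)]² / (p₁ − p₀)²
  = [1.645·√(0.73·0.27) + 1.036·√(0.87·0.13)]² / (0.14)²
  = [1.645·0.4440 + 1.036·0.3363]² / 0.0196
  = [1.0787]² / 0.0196
  = 59.37
Round up → n = 60.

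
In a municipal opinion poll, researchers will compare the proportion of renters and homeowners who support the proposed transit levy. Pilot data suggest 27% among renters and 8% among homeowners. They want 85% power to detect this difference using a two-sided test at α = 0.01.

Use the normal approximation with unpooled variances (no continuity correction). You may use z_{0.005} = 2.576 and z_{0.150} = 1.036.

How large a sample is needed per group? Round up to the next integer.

n = (z_{α/2} + z_β)² · [p₁(1−p₁) + p₂(1−p₂)] / (p₁ − p₂)²
  = (2.576 + 1.036)² · (0.27·0.73 + 0.08·0.92) / (0.19)²
  = (3.612)² · (0.1971 + 0.0736) / 0.0361
  = 13.0465 · 0.2707 / 0.0361
  = 97.83
Round up → n = 98 per group.

n = 98 per group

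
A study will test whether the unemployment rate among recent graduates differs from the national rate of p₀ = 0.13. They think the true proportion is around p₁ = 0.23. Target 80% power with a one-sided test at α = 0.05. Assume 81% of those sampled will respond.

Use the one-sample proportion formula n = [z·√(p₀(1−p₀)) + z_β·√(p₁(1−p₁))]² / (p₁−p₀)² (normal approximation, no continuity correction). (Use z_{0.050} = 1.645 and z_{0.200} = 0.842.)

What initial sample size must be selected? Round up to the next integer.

n = [z_α·√(p₀q₀) + z_β·√(p₁q₁)]² / (p₁ − p₀)²
  = [1.645·√(0.13·0.87) + 0.842·√(0.23·0.77)]² / (0.10)²
  = [1.645·0.3363 + 0.842·0.4208]² / 0.0100
  = [0.9076]² / 0.0100
  = 82.37
Adjust for 81% response: 82.37 / 0.81 = 101.69.
Round up → n = 102.

n = 102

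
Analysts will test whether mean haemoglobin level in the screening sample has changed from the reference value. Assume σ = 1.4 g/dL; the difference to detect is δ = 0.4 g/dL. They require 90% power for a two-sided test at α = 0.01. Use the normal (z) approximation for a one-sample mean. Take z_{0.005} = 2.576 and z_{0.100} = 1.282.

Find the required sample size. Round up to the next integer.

n = (z_{α/2} + z_β)² · σ² / δ²
  = (2.576 + 1.282)² · 1.4² / 0.4²
  = 14.8842 · 1.96 / 0.16
  = 182.33
Round up → n = 183.

n = 183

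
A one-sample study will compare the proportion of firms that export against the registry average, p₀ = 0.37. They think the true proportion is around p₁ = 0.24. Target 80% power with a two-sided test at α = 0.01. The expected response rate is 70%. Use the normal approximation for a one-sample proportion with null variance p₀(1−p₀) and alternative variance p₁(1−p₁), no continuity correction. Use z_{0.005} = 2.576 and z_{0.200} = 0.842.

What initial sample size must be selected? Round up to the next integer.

n = [z_{α/2}·√(p₀q₀) + z_β·√(p₁q₁)]² / (p₁ − p₀)²
  = [2.576·√(0.37·0.63) + 0.842·√(0.24·0.76)]² / (-0.13)²
  = [2.576·0.4828 + 0.842·0.4271]² / 0.0169
  = [1.6033]² / 0.0169
  = 152.11
Adjust for 70% response: 152.11 / 0.70 = 217.29.
Round up → n = 218.

n = 218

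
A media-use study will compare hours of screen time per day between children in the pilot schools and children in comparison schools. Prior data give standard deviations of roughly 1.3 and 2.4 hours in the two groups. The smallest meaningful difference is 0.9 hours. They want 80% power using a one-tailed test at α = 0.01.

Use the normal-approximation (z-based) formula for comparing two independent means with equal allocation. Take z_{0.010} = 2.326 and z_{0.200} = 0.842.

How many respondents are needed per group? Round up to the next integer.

n = 93 per group

n = (z_α + z_β)² · (σ₁² + σ₂²) / δ²
  = (2.326 + 0.842)² · (1.3² + 2.4² = 7.45) / 0.9²
  = 10.0362 · 7.45 / 0.81
  = 92.31
Round up → n = 93 per group.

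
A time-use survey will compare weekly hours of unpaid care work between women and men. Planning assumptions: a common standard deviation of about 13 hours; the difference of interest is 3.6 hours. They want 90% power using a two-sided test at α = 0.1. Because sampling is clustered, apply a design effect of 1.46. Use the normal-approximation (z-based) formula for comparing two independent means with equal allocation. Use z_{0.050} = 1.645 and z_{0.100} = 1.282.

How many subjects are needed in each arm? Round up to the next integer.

n = 327 per group

n = (z_{α/2} + z_β)² · (σ₁² + σ₂²) / δ²
  = (1.645 + 1.282)² · (2·13² = 338) / 3.6²
  = 8.5673 · 338 / 12.96
  = 223.44
Design effect: 1.46 × 223.44 = 326.22.
Round up → n = 327 per group.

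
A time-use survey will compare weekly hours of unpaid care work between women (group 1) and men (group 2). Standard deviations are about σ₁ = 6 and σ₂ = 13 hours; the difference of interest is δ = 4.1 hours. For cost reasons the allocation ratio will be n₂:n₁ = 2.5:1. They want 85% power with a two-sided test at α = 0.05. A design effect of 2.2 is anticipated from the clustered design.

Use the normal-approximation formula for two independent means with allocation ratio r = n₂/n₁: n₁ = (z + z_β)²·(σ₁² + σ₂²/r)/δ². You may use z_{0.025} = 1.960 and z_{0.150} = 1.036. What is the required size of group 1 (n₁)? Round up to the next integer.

n₁ = 122

n₁ = (z_{α/2} + z_β)² · (σ₁² + σ₂²/r) / δ²
   = (1.960 + 1.036)² · (6² + 13²/2.5) / 4.1²
   = 8.9760 · (36 + 67.6) / 16.81
   = 8.9760 · 103.6 / 16.81
   = 55.32
Design effect: 2.2 × 55.32 = 121.70.
Round up → n₁ = 122; n₂ = r·n₁ = 2.5 × 122 = 305.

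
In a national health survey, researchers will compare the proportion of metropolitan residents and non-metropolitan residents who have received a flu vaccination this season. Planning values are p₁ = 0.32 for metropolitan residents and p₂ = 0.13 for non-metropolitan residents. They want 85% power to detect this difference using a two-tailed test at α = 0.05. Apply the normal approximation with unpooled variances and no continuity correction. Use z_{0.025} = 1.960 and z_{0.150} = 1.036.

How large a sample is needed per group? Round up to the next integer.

n = (z_{α/2} + z_β)² · [p₁(1−p₁) + p₂(1−p₂)] / (p₁ − p₂)²
  = (1.960 + 1.036)² · (0.32·0.68 + 0.13·0.87) / (0.19)²
  = (2.996)² · (0.2176 + 0.1131) / 0.0361
  = 8.9760 · 0.3307 / 0.0361
  = 82.23
Round up → n = 83 per group.

n = 83 per group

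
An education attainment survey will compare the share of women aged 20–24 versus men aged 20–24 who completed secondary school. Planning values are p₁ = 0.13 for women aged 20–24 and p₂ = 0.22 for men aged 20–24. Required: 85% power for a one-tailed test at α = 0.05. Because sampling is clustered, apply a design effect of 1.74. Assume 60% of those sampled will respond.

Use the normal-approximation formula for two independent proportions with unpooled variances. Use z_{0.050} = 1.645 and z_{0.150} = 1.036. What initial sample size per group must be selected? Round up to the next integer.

n = 733 per group

n = (z_α + z_β)² · [p₁(1−p₁) + p₂(1−p₂)] / (p₁ − p₂)²
  = (1.645 + 1.036)² · (0.13·0.87 + 0.22·0.78) / (-0.09)²
  = (2.681)² · (0.1131 + 0.1716) / 0.0081
  = 7.1878 · 0.2847 / 0.0081
  = 252.64
Design effect: 1.74 × 252.64 = 439.59.
Adjust for 60% response: 439.59 / 0.60 = 732.65.
Round up → n = 733 per group.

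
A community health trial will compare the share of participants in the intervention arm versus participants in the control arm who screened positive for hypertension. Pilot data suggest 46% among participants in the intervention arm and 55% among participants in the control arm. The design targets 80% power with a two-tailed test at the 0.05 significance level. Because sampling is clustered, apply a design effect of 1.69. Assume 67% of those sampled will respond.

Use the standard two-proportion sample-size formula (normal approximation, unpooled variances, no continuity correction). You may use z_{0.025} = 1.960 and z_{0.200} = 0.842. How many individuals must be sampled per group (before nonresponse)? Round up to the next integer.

n = (z_{α/2} + z_β)² · [p₁(1−p₁) + p₂(1−p₂)] / (p₁ − p₂)²
  = (1.960 + 0.842)² · (0.46·0.54 + 0.55·0.45) / (-0.09)²
  = (2.802)² · (0.2484 + 0.2475) / 0.0081
  = 7.8512 · 0.4959 / 0.0081
  = 480.67
Design effect: 1.69 × 480.67 = 812.33.
Adjust for 67% response: 812.33 / 0.67 = 1212.43.
Round up → n = 1213 per group.

n = 1213 per group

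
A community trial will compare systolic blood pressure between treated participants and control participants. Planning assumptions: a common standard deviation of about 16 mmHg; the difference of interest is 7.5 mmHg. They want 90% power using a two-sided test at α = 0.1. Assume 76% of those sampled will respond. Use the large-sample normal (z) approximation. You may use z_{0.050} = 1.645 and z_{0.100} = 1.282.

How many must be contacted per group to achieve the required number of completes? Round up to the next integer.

n = 103 per group

n = (z_{α/2} + z_β)² · (σ₁² + σ₂²) / δ²
  = (1.645 + 1.282)² · (2·16² = 512) / 7.5²
  = 8.5673 · 512 / 56.25
  = 77.98
Adjust for 76% response: 77.98 / 0.76 = 102.61.
Round up → n = 103 per group.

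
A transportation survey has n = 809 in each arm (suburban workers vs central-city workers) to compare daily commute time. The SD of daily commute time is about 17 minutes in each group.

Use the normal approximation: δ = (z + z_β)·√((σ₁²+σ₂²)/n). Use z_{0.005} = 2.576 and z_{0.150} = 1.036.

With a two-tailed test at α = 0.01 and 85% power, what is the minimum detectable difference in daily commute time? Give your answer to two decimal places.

δ = (z_{α/2} + z_β) · √((σ₁²+σ₂²)/n)
  = (2.576 + 1.036) · √(578/809)
  = 3.612 · √0.71446
  = 3.612 · 0.8453
  = 3.0531

Minimum detectable difference ≈ 3.05 minutes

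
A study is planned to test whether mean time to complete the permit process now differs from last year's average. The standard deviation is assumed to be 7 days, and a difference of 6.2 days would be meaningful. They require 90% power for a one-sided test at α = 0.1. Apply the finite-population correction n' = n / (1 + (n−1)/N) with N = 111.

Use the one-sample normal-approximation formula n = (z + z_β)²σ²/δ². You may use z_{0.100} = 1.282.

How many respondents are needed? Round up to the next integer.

n = (z_α + z_β)² · σ² / δ²
  = (1.282 + 1.282)² · 7² / 6.2²
  = 6.5741 · 49 / 38.44
  = 8.38
Finite-population correction (N = 111): 8.38 / (1 + (8.38 − 1)/111) = 7.86.
Round up → n = 8.

n = 8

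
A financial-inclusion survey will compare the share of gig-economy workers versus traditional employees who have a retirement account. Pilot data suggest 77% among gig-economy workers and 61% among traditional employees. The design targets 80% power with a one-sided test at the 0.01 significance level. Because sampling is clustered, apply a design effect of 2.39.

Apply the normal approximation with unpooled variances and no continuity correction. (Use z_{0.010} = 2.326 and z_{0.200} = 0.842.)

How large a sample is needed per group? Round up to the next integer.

n = (z_α + z_β)² · [p₁(1−p₁) + p₂(1−p₂)] / (p₁ − p₂)²
  = (2.326 + 0.842)² · (0.77·0.23 + 0.61·0.39) / (0.16)²
  = (3.168)² · (0.1771 + 0.2379) / 0.0256
  = 10.0362 · 0.4150 / 0.0256
  = 162.70
Design effect: 2.39 × 162.70 = 388.84.
Round up → n = 389 per group.

n = 389 per group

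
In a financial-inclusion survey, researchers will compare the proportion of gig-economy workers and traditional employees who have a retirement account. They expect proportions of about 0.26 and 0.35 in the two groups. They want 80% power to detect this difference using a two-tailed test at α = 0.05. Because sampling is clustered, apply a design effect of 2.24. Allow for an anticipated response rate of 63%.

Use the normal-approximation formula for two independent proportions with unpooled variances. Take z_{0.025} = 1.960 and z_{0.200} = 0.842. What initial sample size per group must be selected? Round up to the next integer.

n = (z_{α/2} + z_β)² · [p₁(1−p₁) + p₂(1−p₂)] / (p₁ − p₂)²
  = (1.960 + 0.842)² · (0.26·0.74 + 0.35·0.65) / (-0.09)²
  = (2.802)² · (0.1924 + 0.2275) / 0.0081
  = 7.8512 · 0.4199 / 0.0081
  = 407.00
Design effect: 2.24 × 407.00 = 911.69.
Adjust for 63% response: 911.69 / 0.63 = 1447.12.
Round up → n = 1448 per group.

n = 1448 per group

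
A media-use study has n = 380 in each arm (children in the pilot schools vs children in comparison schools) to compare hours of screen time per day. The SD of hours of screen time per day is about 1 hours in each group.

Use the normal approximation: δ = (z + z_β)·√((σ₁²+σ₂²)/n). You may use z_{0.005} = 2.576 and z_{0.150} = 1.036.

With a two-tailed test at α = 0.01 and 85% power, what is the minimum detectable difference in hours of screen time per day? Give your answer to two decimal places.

δ = (z_{α/2} + z_β) · √((σ₁²+σ₂²)/n)
  = (2.576 + 1.036) · √(2/380)
  = 3.612 · √0.00526
  = 3.612 · 0.0725
  = 0.2620

Minimum detectable difference ≈ 0.26 hours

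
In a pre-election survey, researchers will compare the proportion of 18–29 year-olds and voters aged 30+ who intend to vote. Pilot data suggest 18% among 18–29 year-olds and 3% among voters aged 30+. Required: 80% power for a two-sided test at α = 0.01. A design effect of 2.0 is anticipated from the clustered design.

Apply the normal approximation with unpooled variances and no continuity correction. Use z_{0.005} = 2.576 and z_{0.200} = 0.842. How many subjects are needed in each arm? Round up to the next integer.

n = 184 per group

n = (z_{α/2} + z_β)² · [p₁(1−p₁) + p₂(1−p₂)] / (p₁ − p₂)²
  = (2.576 + 0.842)² · (0.18·0.82 + 0.03·0.97) / (0.15)²
  = (3.418)² · (0.1476 + 0.0291) / 0.0225
  = 11.6827 · 0.1767 / 0.0225
  = 91.75
Design effect: 2.0 × 91.75 = 183.50.
Round up → n = 184 per group.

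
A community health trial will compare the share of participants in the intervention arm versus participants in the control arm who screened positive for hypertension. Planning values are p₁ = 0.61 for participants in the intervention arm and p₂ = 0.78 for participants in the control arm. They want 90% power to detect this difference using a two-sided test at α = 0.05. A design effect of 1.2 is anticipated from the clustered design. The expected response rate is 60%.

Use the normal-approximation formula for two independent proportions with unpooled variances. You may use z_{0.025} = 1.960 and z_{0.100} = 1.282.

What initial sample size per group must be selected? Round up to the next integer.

n = (z_{α/2} + z_β)² · [p₁(1−p₁) + p₂(1−p₂)] / (p₁ − p₂)²
  = (1.960 + 1.282)² · (0.61·0.39 + 0.78·0.22) / (-0.17)²
  = (3.242)² · (0.2379 + 0.1716) / 0.0289
  = 10.5106 · 0.4095 / 0.0289
  = 148.93
Design effect: 1.2 × 148.93 = 178.72.
Adjust for 60% response: 178.72 / 0.60 = 297.86.
Round up → n = 298 per group.

n = 298 per group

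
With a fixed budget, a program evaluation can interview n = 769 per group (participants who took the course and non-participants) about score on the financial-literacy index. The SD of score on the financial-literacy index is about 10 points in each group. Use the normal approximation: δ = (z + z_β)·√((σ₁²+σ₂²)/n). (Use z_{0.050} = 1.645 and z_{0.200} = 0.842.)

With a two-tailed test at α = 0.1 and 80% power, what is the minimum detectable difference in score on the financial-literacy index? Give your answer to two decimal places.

Minimum detectable difference ≈ 1.27 points

δ = (z_{α/2} + z_β) · √((σ₁²+σ₂²)/n)
  = (1.645 + 0.842) · √(200/769)
  = 2.487 · √0.26008
  = 2.487 · 0.5100
  = 1.2683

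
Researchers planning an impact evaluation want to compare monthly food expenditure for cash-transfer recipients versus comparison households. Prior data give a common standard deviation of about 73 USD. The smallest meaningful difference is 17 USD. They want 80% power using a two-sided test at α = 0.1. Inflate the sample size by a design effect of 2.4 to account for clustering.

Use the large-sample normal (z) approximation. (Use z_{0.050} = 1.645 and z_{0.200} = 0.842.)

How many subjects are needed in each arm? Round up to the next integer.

n = 548 per group

n = (z_{α/2} + z_β)² · (σ₁² + σ₂²) / δ²
  = (1.645 + 0.842)² · (2·73² = 10658) / 17²
  = 6.1852 · 10658 / 289
  = 228.10
Design effect: 2.4 × 228.10 = 547.45.
Round up → n = 548 per group.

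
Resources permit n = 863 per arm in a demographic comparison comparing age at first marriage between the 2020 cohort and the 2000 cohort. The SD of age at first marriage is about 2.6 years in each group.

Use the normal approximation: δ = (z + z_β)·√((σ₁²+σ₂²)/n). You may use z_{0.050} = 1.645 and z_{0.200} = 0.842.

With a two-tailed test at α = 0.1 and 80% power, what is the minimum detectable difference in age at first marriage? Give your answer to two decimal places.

Minimum detectable difference ≈ 0.31 years

δ = (z_{α/2} + z_β) · √((σ₁²+σ₂²)/n)
  = (1.645 + 0.842) · √(13.52/863)
  = 2.487 · √0.01567
  = 2.487 · 0.1252
  = 0.3113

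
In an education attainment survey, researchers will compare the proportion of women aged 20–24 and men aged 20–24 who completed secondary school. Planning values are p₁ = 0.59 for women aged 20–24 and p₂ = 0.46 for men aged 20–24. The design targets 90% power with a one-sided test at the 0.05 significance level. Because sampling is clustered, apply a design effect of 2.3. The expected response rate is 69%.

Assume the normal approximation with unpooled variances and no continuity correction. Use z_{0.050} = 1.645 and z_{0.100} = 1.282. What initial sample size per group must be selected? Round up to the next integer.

n = (z_α + z_β)² · [p₁(1−p₁) + p₂(1−p₂)] / (p₁ − p₂)²
  = (1.645 + 1.282)² · (0.59·0.41 + 0.46·0.54) / (0.13)²
  = (2.927)² · (0.2419 + 0.2484) / 0.0169
  = 8.5673 · 0.4903 / 0.0169
  = 248.55
Design effect: 2.3 × 248.55 = 571.67.
Adjust for 69% response: 571.67 / 0.69 = 828.51.
Round up → n = 829 per group.

n = 829 per group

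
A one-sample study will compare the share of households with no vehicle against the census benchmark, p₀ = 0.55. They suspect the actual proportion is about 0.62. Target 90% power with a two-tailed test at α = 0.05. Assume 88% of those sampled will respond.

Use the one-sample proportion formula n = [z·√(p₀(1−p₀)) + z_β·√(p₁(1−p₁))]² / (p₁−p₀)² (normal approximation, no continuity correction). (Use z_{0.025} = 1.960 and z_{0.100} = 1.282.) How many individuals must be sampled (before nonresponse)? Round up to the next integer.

n = [z_{α/2}·√(p₀q₀) + z_β·√(p₁q₁)]² / (p₁ − p₀)²
  = [1.960·√(0.55·0.45) + 1.282·√(0.62·0.38)]² / (0.07)²
  = [1.960·0.4975 + 1.282·0.4854]² / 0.0049
  = [1.5974]² / 0.0049
  = 520.72
Adjust for 88% response: 520.72 / 0.88 = 591.73.
Round up → n = 592.

n = 592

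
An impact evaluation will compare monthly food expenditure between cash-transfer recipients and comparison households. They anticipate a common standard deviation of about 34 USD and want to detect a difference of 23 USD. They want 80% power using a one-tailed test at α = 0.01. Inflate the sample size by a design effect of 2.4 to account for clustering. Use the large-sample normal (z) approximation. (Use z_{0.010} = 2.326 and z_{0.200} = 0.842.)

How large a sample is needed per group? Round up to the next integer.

n = (z_α + z_β)² · (σ₁² + σ₂²) / δ²
  = (2.326 + 0.842)² · (2·34² = 2312) / 23²
  = 10.0362 · 2312 / 529
  = 43.86
Design effect: 2.4 × 43.86 = 105.27.
Round up → n = 106 per group.

n = 106 per group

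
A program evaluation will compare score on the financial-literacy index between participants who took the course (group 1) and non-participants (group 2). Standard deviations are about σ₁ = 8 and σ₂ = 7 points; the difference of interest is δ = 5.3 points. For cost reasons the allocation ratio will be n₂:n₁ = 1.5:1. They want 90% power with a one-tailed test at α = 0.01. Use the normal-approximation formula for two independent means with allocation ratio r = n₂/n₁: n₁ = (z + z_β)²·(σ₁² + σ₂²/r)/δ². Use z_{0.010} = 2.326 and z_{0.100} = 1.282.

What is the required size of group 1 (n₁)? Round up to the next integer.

n₁ = 45

n₁ = (z_α + z_β)² · (σ₁² + σ₂²/r) / δ²
   = (2.326 + 1.282)² · (8² + 7²/1.5) / 5.3²
   = 13.0177 · (64 + 32.6667) / 28.09
   = 13.0177 · 96.6667 / 28.09
   = 44.80
Round up → n₁ = 45; n₂ = r·n₁ = 1.5 × 45 = 68.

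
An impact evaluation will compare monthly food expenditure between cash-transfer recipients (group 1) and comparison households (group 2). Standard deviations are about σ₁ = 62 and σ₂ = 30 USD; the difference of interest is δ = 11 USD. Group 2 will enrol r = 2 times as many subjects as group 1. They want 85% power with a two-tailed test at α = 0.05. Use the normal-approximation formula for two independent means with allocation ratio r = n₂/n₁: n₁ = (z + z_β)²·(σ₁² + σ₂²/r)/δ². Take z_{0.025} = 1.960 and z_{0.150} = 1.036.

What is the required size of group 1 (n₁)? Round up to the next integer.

n₁ = 319

n₁ = (z_{α/2} + z_β)² · (σ₁² + σ₂²/r) / δ²
   = (1.960 + 1.036)² · (62² + 30²/2) / 11²
   = 8.9760 · (3844 + 450) / 121
   = 8.9760 · 4294 / 121
   = 318.54
Round up → n₁ = 319; n₂ = r·n₁ = 2 × 319 = 638.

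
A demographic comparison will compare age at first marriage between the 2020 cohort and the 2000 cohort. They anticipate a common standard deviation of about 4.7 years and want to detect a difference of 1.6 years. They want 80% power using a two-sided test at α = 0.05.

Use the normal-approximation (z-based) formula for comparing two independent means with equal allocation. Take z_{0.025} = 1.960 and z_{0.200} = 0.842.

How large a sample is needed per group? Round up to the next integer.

n = (z_{α/2} + z_β)² · (σ₁² + σ₂²) / δ²
  = (1.960 + 0.842)² · (2·4.7² = 44.18) / 1.6²
  = 7.8512 · 44.18 / 2.56
  = 135.49
Round up → n = 136 per group.

n = 136 per group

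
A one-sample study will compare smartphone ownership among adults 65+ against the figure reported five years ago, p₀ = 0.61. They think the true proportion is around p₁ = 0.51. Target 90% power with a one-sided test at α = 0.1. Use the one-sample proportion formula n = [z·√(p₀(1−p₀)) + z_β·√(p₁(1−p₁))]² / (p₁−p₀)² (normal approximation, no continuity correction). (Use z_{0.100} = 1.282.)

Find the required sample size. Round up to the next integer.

n = 161

n = [z_α·√(p₀q₀) + z_β·√(p₁q₁)]² / (p₁ − p₀)²
  = [1.282·√(0.61·0.39) + 1.282·√(0.51·0.49)]² / (-0.10)²
  = [1.282·0.4877 + 1.282·0.4999]² / 0.0100
  = [1.2662]² / 0.0100
  = 160.32
Round up → n = 161.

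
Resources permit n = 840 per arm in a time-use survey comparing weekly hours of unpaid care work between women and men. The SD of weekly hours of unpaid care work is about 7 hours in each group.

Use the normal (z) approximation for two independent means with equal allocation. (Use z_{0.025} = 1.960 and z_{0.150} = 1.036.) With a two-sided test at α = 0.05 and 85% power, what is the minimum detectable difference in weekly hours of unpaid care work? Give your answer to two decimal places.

Minimum detectable difference ≈ 1.02 hours

δ = (z_{α/2} + z_β) · √((σ₁²+σ₂²)/n)
  = (1.960 + 1.036) · √(98/840)
  = 2.996 · √0.11667
  = 2.996 · 0.3416
  = 1.0233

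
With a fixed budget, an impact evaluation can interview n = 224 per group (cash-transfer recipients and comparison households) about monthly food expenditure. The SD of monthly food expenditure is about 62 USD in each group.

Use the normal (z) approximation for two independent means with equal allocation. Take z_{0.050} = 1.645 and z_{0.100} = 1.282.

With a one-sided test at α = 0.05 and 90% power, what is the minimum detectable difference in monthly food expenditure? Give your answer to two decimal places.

Minimum detectable difference ≈ 17.15 USD

δ = (z_α + z_β) · √((σ₁²+σ₂²)/n)
  = (1.645 + 1.282) · √(7688/224)
  = 2.927 · √34.3214
  = 2.927 · 5.8584
  = 17.1477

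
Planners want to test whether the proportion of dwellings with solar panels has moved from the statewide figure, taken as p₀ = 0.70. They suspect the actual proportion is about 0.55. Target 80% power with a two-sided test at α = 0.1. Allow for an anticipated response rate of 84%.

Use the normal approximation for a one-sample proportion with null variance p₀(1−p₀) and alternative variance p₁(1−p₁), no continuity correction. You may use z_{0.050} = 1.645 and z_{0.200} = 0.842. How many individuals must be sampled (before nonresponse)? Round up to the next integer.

n = [z_{α/2}·√(p₀q₀) + z_β·√(p₁q₁)]² / (p₁ − p₀)²
  = [1.645·√(0.70·0.30) + 0.842·√(0.55·0.45)]² / (-0.15)²
  = [1.645·0.4583 + 0.842·0.4975]² / 0.0225
  = [1.1727]² / 0.0225
  = 61.12
Adjust for 84% response: 61.12 / 0.84 = 72.77.
Round up → n = 73.

n = 73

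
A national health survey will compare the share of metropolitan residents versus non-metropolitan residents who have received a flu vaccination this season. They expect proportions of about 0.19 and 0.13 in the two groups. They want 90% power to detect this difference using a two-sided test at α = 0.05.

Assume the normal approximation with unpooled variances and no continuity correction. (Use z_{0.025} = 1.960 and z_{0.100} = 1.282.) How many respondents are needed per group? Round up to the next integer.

n = 780 per group

n = (z_{α/2} + z_β)² · [p₁(1−p₁) + p₂(1−p₂)] / (p₁ − p₂)²
  = (1.960 + 1.282)² · (0.19·0.81 + 0.13·0.87) / (0.06)²
  = (3.242)² · (0.1539 + 0.1131) / 0.0036
  = 10.5106 · 0.2670 / 0.0036
  = 779.53
Round up → n = 780 per group.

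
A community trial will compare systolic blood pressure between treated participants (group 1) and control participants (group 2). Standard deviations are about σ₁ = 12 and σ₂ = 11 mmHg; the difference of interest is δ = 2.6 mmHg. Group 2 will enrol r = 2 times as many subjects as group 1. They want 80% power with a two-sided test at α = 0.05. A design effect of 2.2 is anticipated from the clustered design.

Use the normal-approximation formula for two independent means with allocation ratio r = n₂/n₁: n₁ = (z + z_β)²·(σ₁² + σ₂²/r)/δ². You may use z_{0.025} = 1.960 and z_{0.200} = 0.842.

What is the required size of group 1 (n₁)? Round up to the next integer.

n₁ = 523

n₁ = (z_{α/2} + z_β)² · (σ₁² + σ₂²/r) / δ²
   = (1.960 + 0.842)² · (12² + 11²/2) / 2.6²
   = 7.8512 · (144 + 60.5) / 6.76
   = 7.8512 · 204.5 / 6.76
   = 237.51
Design effect: 2.2 × 237.51 = 522.52.
Round up → n₁ = 523; n₂ = r·n₁ = 2 × 523 = 1046.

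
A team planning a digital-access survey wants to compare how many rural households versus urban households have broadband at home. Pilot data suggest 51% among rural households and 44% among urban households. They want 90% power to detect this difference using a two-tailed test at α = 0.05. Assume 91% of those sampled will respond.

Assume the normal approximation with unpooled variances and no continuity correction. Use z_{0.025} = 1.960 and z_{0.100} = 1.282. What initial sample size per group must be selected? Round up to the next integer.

n = (z_{α/2} + z_β)² · [p₁(1−p₁) + p₂(1−p₂)] / (p₁ − p₂)²
  = (1.960 + 1.282)² · (0.51·0.49 + 0.44·0.56) / (0.07)²
  = (3.242)² · (0.2499 + 0.2464) / 0.0049
  = 10.5106 · 0.4963 / 0.0049
  = 1064.57
Adjust for 91% response: 1064.57 / 0.91 = 1169.86.
Round up → n = 1170 per group.

n = 1170 per group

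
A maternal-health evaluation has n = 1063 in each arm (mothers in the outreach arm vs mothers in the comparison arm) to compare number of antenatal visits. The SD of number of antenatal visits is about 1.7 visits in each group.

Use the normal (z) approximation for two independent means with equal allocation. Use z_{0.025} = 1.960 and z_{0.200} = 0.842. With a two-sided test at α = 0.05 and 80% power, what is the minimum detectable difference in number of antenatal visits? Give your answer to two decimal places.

Minimum detectable difference ≈ 0.21 visits

δ = (z_{α/2} + z_β) · √((σ₁²+σ₂²)/n)
  = (1.960 + 0.842) · √(5.78/1063)
  = 2.802 · √0.00544
  = 2.802 · 0.0737
  = 0.2066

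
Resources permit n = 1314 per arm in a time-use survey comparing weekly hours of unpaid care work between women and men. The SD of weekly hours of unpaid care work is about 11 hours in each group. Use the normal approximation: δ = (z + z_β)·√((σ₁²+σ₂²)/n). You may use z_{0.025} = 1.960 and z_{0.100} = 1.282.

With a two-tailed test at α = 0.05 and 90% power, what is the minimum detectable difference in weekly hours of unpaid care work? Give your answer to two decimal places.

δ = (z_{α/2} + z_β) · √((σ₁²+σ₂²)/n)
  = (1.960 + 1.282) · √(242/1314)
  = 3.242 · √0.18417
  = 3.242 · 0.4292
  = 1.3913

Minimum detectable difference ≈ 1.39 hours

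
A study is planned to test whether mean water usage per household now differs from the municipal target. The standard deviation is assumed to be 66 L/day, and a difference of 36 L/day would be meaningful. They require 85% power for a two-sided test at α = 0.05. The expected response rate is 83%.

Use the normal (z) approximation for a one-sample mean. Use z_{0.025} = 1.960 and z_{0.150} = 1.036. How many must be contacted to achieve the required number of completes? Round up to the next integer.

n = (z_{α/2} + z_β)² · σ² / δ²
  = (1.960 + 1.036)² · 66² / 36²
  = 8.9760 · 4356 / 1296
  = 30.17
Adjust for 83% response: 30.17 / 0.83 = 36.35.
Round up → n = 37.

n = 37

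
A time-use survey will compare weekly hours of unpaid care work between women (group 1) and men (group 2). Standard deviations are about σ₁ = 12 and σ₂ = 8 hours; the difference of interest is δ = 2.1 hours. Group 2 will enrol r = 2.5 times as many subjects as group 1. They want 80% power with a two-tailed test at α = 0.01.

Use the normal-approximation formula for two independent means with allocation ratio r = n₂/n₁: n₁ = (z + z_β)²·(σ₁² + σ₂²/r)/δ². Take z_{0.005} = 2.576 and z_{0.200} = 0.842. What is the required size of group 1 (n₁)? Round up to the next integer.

n₁ = (z_{α/2} + z_β)² · (σ₁² + σ₂²/r) / δ²
   = (2.576 + 0.842)² · (12² + 8²/2.5) / 2.1²
   = 11.6827 · (144 + 25.6) / 4.41
   = 11.6827 · 169.6 / 4.41
   = 449.29
Round up → n₁ = 450; n₂ = r·n₁ = 2.5 × 450 = 1125.

n₁ = 450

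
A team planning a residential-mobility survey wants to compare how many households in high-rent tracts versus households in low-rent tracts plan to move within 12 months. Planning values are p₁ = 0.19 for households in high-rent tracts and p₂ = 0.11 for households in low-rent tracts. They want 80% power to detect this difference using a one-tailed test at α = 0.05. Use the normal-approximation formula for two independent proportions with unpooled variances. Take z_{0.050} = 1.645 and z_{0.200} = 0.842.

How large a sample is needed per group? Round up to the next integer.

n = (z_α + z_β)² · [p₁(1−p₁) + p₂(1−p₂)] / (p₁ − p₂)²
  = (1.645 + 0.842)² · (0.19·0.81 + 0.11·0.89) / (0.08)²
  = (2.487)² · (0.1539 + 0.0979) / 0.0064
  = 6.1852 · 0.2518 / 0.0064
  = 243.35
Round up → n = 244 per group.

n = 244 per group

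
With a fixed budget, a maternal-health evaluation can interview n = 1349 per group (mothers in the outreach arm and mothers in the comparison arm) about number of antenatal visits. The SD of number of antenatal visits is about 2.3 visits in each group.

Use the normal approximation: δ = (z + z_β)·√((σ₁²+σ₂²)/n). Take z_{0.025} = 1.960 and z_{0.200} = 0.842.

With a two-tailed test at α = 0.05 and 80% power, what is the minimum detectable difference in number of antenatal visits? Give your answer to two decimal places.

Minimum detectable difference ≈ 0.25 visits

δ = (z_{α/2} + z_β) · √((σ₁²+σ₂²)/n)
  = (1.960 + 0.842) · √(10.58/1349)
  = 2.802 · √0.00784
  = 2.802 · 0.0886
  = 0.2481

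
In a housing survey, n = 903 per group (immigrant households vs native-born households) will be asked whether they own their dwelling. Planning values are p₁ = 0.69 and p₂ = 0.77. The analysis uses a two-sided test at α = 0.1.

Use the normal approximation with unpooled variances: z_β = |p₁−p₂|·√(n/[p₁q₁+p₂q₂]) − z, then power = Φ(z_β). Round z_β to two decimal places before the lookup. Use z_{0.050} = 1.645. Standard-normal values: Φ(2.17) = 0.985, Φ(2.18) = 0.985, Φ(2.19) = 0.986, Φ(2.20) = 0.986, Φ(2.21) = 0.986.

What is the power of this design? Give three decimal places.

Power ≈ 0.986

z_β = |p₁−p₂|·√(n/[p₁q₁+p₂q₂]) − z_{α/2}
    = 0.08 · √(903/0.3910) − 1.645
    = 0.08 · 48.0569 − 1.645
    = 3.8445 − 1.645 = 2.1995 → 2.20
Power = Φ(2.20) = 0.986.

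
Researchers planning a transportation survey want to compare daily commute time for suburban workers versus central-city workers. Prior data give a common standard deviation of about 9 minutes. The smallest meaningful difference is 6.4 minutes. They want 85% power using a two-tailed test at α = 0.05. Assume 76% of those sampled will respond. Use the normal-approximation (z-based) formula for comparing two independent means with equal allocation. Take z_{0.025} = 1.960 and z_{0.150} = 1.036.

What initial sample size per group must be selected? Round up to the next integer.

n = 47 per group

n = (z_{α/2} + z_β)² · (σ₁² + σ₂²) / δ²
  = (1.960 + 1.036)² · (2·9² = 162) / 6.4²
  = 8.9760 · 162 / 40.96
  = 35.50
Adjust for 76% response: 35.50 / 0.76 = 46.71.
Round up → n = 47 per group.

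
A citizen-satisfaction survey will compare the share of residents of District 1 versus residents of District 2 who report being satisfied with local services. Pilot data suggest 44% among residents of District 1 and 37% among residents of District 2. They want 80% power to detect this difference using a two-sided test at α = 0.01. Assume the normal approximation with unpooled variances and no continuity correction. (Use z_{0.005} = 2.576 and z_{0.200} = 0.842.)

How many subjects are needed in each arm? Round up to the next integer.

n = (z_{α/2} + z_β)² · [p₁(1−p₁) + p₂(1−p₂)] / (p₁ − p₂)²
  = (2.576 + 0.842)² · (0.44·0.56 + 0.37·0.63) / (0.07)²
  = (3.418)² · (0.2464 + 0.2331) / 0.0049
  = 11.6827 · 0.4795 / 0.0049
  = 1143.24
Round up → n = 1144 per group.

n = 1144 per group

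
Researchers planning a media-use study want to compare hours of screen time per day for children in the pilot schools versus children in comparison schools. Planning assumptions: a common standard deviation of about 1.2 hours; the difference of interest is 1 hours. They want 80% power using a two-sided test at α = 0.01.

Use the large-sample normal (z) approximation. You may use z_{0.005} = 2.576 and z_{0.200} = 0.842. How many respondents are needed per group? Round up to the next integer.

n = (z_{α/2} + z_β)² · (σ₁² + σ₂²) / δ²
  = (2.576 + 0.842)² · (2·1.2² = 2.88) / 1²
  = 11.6827 · 2.88 / 1
  = 33.65
Round up → n = 34 per group.

n = 34 per group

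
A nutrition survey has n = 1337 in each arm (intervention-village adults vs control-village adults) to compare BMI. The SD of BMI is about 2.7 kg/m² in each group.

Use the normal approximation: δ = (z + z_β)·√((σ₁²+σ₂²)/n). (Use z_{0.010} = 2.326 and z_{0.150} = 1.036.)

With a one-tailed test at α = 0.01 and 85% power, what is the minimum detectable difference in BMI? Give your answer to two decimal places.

Minimum detectable difference ≈ 0.35 kg/m²

δ = (z_α + z_β) · √((σ₁²+σ₂²)/n)
  = (2.326 + 1.036) · √(14.58/1337)
  = 3.362 · √0.01091
  = 3.362 · 0.1044
  = 0.3511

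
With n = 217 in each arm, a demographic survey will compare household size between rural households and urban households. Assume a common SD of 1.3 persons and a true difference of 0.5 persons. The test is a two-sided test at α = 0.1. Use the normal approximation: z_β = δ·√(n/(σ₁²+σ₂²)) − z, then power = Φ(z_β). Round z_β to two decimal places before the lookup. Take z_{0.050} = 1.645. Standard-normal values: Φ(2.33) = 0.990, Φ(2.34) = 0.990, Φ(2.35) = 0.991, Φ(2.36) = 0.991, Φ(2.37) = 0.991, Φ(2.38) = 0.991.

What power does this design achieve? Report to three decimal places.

z_β = δ·√(n/(σ₁²+σ₂²)) − z_{α/2}
    = 0.5 · √(217/3.38) − 1.645
    = 0.5 · 8.01256 − 1.645
    = 4.0063 − 1.645 = 2.3613 → 2.36
Power = Φ(2.36) = 0.991.

Power ≈ 0.991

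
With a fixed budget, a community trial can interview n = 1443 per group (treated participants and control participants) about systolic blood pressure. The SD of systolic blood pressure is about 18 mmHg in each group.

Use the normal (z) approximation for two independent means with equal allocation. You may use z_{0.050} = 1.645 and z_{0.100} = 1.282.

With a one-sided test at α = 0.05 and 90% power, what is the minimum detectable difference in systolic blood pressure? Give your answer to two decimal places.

δ = (z_α + z_β) · √((σ₁²+σ₂²)/n)
  = (1.645 + 1.282) · √(648/1443)
  = 2.927 · √0.44906
  = 2.927 · 0.6701
  = 1.9614

Minimum detectable difference ≈ 1.96 mmHg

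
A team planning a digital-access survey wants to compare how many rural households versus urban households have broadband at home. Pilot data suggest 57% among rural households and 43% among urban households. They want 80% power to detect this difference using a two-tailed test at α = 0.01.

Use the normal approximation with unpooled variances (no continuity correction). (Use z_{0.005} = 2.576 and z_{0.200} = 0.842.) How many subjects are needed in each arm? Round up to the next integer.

n = (z_{α/2} + z_β)² · [p₁(1−p₁) + p₂(1−p₂)] / (p₁ − p₂)²
  = (2.576 + 0.842)² · (0.57·0.43 + 0.43·0.57) / (0.14)²
  = (3.418)² · (0.2451 + 0.2451) / 0.0196
  = 11.6827 · 0.4902 / 0.0196
  = 292.19
Round up → n = 293 per group.

n = 293 per group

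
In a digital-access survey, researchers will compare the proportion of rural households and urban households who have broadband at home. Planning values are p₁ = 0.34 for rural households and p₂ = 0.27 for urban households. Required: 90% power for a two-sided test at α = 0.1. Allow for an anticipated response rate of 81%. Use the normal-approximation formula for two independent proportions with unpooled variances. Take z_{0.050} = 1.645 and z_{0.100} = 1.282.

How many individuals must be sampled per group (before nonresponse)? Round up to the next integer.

n = (z_{α/2} + z_β)² · [p₁(1−p₁) + p₂(1−p₂)] / (p₁ − p₂)²
  = (1.645 + 1.282)² · (0.34·0.66 + 0.27·0.73) / (0.07)²
  = (2.927)² · (0.2244 + 0.1971) / 0.0049
  = 8.5673 · 0.4215 / 0.0049
  = 736.97
Adjust for 81% response: 736.97 / 0.81 = 909.83.
Round up → n = 910 per group.

n = 910 per group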